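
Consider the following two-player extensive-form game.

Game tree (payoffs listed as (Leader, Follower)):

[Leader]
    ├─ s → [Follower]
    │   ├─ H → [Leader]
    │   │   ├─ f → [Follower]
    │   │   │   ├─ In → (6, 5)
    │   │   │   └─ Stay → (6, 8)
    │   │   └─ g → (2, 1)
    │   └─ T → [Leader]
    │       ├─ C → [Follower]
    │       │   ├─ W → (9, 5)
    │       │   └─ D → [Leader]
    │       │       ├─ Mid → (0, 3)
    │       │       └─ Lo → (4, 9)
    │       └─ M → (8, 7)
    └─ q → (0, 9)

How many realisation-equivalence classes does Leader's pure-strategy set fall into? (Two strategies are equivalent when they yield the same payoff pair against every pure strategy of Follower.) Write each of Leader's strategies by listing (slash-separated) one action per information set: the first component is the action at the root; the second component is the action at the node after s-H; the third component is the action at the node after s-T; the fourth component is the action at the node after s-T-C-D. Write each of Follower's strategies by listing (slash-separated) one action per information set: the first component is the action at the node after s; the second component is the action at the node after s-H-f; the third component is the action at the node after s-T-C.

7

Leader has 16 pure strategies: s/f/C/Mid, s/f/C/Lo, s/f/M/Mid, s/f/M/Lo, s/g/C/Mid, s/g/C/Lo, s/g/M/Mid, s/g/M/Lo, q/f/C/Mid, q/f/C/Lo, q/f/M/Mid, q/f/M/Lo, q/g/C/Mid, q/g/C/Lo, q/g/M/Mid, q/g/M/Lo. Columns: H/In/W, H/In/D, H/Stay/W, H/Stay/D, T/In/W, T/In/D, T/Stay/W, T/Stay/D.
{s/f/C/Mid} → row (6,5) (6,5) (6,8) (6,8) (9,5) (0,3) (9,5) (0,3)
{s/f/C/Lo} → row (6,5) (6,5) (6,8) (6,8) (9,5) (4,9) (9,5) (4,9)
{s/f/M/Mid, s/f/M/Lo} → row (6,5) (6,5) (6,8) (6,8) (8,7) (8,7) (8,7) (8,7)
{s/g/C/Mid} → row (2,1) (2,1) (2,1) (2,1) (9,5) (0,3) (9,5) (0,3)
{s/g/C/Lo} → row (2,1) (2,1) (2,1) (2,1) (9,5) (4,9) (9,5) (4,9)
{s/g/M/Mid, s/g/M/Lo} → row (2,1) (2,1) (2,1) (2,1) (8,7) (8,7) (8,7) (8,7)
{q/f/C/Mid, q/f/C/Lo, q/f/M/Mid, q/f/M/Lo, q/g/C/Mid, q/g/C/Lo, q/g/M/Mid, q/g/M/Lo} → row (0,9) (0,9) (0,9) (0,9) (0,9) (0,9) (0,9) (0,9)
That's 7 distinct rows out of 16 strategies.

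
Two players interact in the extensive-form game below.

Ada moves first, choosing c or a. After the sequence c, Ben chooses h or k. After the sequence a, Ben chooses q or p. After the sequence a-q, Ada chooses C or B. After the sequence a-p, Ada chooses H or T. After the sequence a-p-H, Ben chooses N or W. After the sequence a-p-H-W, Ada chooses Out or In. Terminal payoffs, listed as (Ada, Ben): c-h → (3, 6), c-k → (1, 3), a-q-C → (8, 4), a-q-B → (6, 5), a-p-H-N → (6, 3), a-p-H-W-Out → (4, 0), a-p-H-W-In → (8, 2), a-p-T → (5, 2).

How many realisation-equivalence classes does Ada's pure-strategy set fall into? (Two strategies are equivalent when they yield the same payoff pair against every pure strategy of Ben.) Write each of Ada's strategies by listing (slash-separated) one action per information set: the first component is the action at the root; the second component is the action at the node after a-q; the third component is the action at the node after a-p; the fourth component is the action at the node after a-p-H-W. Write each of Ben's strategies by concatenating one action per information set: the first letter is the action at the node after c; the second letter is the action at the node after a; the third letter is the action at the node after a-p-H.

Ada has 16 pure strategies: c/C/H/Out, c/C/H/In, c/C/T/Out, c/C/T/In, c/B/H/Out, c/B/H/In, c/B/T/Out, c/B/T/In, a/C/H/Out, a/C/H/In, a/C/T/Out, a/C/T/In, a/B/H/Out, a/B/H/In, a/B/T/Out, a/B/T/In. Columns: hqN, hqW, hpN, hpW, kqN, kqW, kpN, kpW.
{c/C/H/Out, c/C/H/In, c/C/T/Out, c/C/T/In, c/B/H/Out, c/B/H/In, c/B/T/Out, c/B/T/In} → row (3,6) (3,6) (3,6) (3,6) (1,3) (1,3) (1,3) (1,3)
{a/C/H/Out} → row (8,4) (8,4) (6,3) (4,0) (8,4) (8,4) (6,3) (4,0)
{a/C/H/In} → row (8,4) (8,4) (6,3) (8,2) (8,4) (8,4) (6,3) (8,2)
{a/C/T/Out, a/C/T/In} → row (8,4) (8,4) (5,2) (5,2) (8,4) (8,4) (5,2) (5,2)
{a/B/H/Out} → row (6,5) (6,5) (6,3) (4,0) (6,5) (6,5) (6,3) (4,0)
{a/B/H/In} → row (6,5) (6,5) (6,3) (8,2) (6,5) (6,5) (6,3) (8,2)
{a/B/T/Out, a/B/T/In} → row (6,5) (6,5) (5,2) (5,2) (6,5) (6,5) (5,2) (5,2)
That's 7 distinct rows out of 16 strategies.

7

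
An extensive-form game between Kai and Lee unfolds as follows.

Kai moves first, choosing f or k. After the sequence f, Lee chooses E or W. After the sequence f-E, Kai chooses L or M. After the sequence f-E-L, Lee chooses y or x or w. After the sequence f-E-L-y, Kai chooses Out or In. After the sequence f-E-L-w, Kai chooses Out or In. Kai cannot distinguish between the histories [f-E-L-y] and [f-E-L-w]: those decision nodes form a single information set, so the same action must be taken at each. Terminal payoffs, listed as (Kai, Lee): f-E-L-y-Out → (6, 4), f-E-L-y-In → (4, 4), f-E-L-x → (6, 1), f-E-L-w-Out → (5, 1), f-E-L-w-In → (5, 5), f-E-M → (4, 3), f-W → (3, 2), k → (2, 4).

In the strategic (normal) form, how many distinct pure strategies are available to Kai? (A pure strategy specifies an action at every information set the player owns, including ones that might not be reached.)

8

Kai owns the root with actions {f, k} — two choices.
Kai owns the node after f-E with actions {L, M} — two choices.
Kai owns the information set {f-E-L-y, f-E-L-w} with actions {Out, In} — two choices.
A pure strategy fixes one action at each information set independently, so the count is the product 2 × 2 × 2 = 8.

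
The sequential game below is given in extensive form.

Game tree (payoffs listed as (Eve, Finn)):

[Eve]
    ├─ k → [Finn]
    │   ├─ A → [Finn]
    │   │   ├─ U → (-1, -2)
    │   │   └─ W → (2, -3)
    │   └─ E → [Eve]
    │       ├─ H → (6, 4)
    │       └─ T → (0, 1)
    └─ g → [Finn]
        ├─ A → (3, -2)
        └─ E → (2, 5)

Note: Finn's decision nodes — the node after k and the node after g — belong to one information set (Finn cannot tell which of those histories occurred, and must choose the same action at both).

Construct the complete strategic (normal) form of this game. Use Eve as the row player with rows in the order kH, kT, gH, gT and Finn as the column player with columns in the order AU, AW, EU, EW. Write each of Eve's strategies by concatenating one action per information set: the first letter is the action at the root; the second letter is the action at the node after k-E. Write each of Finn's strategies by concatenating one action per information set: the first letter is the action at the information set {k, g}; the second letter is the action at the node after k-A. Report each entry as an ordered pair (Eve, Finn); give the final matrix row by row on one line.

kH: (-1,-2) (2,-3) (6,4) (6,4) | kT: (-1,-2) (2,-3) (0,1) (0,1) | gH: (3,-2) (3,-2) (2,5) (2,5) | gT: (3,-2) (3,-2) (2,5) (2,5)

Row kH: AU→(-1,-2), AW→(2,-3), EU→(6,4), EW→(6,4)
Row kT: AU→(-1,-2), AW→(2,-3), EU→(0,1), EW→(0,1)
Row gH: AU→(3,-2), AW→(3,-2), EU→(2,5), EW→(2,5)
Row gT: AU→(3,-2), AW→(3,-2), EU→(2,5), EW→(2,5)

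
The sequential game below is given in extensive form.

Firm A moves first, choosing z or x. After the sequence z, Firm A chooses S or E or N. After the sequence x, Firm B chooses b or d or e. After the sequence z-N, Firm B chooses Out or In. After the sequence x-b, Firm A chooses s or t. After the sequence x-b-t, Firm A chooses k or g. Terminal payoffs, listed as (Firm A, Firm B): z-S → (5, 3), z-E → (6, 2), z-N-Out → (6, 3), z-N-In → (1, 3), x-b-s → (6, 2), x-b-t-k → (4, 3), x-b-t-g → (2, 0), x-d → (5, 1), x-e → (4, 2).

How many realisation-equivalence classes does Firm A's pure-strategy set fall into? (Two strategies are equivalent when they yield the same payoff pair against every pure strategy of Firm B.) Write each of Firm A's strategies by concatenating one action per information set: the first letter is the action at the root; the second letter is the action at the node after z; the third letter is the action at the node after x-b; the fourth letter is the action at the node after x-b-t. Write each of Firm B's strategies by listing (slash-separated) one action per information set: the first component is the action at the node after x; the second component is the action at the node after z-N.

6

Firm A has 24 pure strategies: zSsk, zSsg, zStk, zStg, zEsk, zEsg, zEtk, zEtg, zNsk, zNsg, zNtk, zNtg, xSsk, xSsg, xStk, xStg, xEsk, xEsg, xEtk, xEtg, xNsk, xNsg, xNtk, xNtg. Columns: b/Out, b/In, d/Out, d/In, e/Out, e/In.
{zSsk, zSsg, zStk, zStg} → row (5,3) (5,3) (5,3) (5,3) (5,3) (5,3)
{zEsk, zEsg, zEtk, zEtg} → row (6,2) (6,2) (6,2) (6,2) (6,2) (6,2)
{zNsk, zNsg, zNtk, zNtg} → row (6,3) (1,3) (6,3) (1,3) (6,3) (1,3)
{xSsk, xSsg, xEsk, xEsg, xNsk, xNsg} → row (6,2) (6,2) (5,1) (5,1) (4,2) (4,2)
{xStk, xEtk, xNtk} → row (4,3) (4,3) (5,1) (5,1) (4,2) (4,2)
{xStg, xEtg, xNtg} → row (2,0) (2,0) (5,1) (5,1) (4,2) (4,2)
That's 6 distinct rows out of 24 strategies.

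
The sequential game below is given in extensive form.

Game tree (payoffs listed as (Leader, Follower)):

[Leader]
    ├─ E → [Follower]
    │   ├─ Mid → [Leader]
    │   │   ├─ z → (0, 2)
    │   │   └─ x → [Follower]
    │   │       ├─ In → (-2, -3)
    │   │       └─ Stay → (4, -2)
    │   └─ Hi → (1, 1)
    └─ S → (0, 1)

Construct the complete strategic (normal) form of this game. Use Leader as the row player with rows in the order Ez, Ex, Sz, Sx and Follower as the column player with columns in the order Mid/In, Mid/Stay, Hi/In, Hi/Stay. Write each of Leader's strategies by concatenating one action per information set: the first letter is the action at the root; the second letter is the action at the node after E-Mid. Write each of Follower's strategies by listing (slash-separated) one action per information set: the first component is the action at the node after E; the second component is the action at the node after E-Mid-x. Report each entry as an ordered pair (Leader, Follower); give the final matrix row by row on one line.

       Mid/In  Mid/Stay    Hi/In  Hi/Stay
  Ez    (0,2)    (0,2)    (1,1)    (1,1)
  Ex  (-2,-3)   (4,-2)    (1,1)    (1,1)
  Sz    (0,1)    (0,1)    (0,1)    (0,1)
  Sx    (0,1)    (0,1)    (0,1)    (0,1)

Ez: (0,2) (0,2) (1,1) (1,1) | Ex: (-2,-3) (4,-2) (1,1) (1,1) | Sz: (0,1) (0,1) (0,1) (0,1) | Sx: (0,1) (0,1) (0,1) (0,1)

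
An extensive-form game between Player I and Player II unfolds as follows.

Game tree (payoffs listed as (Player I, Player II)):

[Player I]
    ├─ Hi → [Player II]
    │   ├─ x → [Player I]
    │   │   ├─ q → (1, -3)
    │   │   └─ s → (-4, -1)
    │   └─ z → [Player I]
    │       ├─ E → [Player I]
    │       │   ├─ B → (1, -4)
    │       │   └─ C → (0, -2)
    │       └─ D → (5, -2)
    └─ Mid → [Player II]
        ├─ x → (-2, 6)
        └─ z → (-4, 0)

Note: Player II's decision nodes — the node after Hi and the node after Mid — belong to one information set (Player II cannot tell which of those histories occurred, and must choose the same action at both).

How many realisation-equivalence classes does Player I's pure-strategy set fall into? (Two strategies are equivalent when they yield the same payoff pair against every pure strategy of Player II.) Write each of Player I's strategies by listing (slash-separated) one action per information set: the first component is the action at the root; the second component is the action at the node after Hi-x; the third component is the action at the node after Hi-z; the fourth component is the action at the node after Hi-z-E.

7

Player I has 16 pure strategies: Hi/q/E/B, Hi/q/E/C, Hi/q/D/B, Hi/q/D/C, Hi/s/E/B, Hi/s/E/C, Hi/s/D/B, Hi/s/D/C, Mid/q/E/B, Mid/q/E/C, Mid/q/D/B, Mid/q/D/C, Mid/s/E/B, Mid/s/E/C, Mid/s/D/B, Mid/s/D/C. Columns: x, z.
{Hi/q/E/B} → row (1,-3) (1,-4)
{Hi/q/E/C} → row (1,-3) (0,-2)
{Hi/q/D/B, Hi/q/D/C} → row (1,-3) (5,-2)
{Hi/s/E/B} → row (-4,-1) (1,-4)
{Hi/s/E/C} → row (-4,-1) (0,-2)
{Hi/s/D/B, Hi/s/D/C} → row (-4,-1) (5,-2)
{Mid/q/E/B, Mid/q/E/C, Mid/q/D/B, Mid/q/D/C, Mid/s/E/B, Mid/s/E/C, Mid/s/D/B, Mid/s/D/C} → row (-2,6) (-4,0)
That's 7 distinct rows out of 16 strategies.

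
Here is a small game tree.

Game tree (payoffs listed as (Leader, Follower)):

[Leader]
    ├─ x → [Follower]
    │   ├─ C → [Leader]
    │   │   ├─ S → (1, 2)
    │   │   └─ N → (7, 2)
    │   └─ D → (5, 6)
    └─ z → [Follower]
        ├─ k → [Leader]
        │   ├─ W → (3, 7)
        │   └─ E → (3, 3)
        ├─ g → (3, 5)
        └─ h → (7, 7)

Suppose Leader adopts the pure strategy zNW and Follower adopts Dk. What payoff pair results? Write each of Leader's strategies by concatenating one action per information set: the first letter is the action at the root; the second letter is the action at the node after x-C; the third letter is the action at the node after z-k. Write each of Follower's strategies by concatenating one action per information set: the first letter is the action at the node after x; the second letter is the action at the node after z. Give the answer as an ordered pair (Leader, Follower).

Trace the play path from the root:
  Leader plays z
  Follower plays k at [z]
  Leader plays W at [z-k]
→ terminal payoff (3, 7).
(Leader's choice at the node after x-C is never reached on this path, so it doesn't affect the outcome.)

(3, 7)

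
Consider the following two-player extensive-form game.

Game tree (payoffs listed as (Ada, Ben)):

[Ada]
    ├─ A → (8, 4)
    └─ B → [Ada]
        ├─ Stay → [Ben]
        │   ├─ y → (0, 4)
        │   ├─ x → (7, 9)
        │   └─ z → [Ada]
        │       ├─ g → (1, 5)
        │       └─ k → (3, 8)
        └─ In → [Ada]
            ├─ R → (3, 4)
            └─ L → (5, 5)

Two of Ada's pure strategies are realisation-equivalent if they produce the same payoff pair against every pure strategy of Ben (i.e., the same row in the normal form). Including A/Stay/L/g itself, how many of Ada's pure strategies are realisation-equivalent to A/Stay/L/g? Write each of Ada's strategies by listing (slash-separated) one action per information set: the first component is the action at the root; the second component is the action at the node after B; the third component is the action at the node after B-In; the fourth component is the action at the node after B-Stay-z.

Row for A/Stay/L/g (columns y, x, z): (8,4) (8,4) (8,4).
Under A/Stay/L/g, Ada's choice at the node after B and at the node after B-In and at the node after B-Stay-z can never be reached regardless of what Ben does, so varying those choices leaves every outcome unchanged.
Holding the reachable choices fixed and varying the unreachable ones freely already gives 2 × 2 × 2 = 8 equivalent strategies.
No other strategy reproduces this row, so those 8 are the full class: A/Stay/R/g, A/Stay/R/k, A/Stay/L/g, A/Stay/L/k, A/In/R/g, A/In/R/k, A/In/L/g, A/In/L/k.

8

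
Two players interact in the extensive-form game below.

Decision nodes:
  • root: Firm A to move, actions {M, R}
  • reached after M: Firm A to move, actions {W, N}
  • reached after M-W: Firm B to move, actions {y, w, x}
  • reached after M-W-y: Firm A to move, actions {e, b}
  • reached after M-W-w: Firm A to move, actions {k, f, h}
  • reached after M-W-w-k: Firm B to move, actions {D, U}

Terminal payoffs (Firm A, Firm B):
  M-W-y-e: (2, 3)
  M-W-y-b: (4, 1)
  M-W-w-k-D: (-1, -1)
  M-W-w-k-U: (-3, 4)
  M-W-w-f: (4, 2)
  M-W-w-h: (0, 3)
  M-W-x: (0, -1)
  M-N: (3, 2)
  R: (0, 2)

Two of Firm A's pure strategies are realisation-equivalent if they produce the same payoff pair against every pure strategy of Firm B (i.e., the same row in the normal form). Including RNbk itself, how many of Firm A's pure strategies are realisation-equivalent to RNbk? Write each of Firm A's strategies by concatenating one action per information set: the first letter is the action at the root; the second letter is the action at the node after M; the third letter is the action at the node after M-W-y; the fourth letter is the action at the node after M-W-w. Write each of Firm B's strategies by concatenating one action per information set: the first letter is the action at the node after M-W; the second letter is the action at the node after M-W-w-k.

12

Row for RNbk (columns yD, yU, wD, wU, xD, xU): (0,2) (0,2) (0,2) (0,2) (0,2) (0,2).
Under RNbk, Firm A's choice at the node after M and at the node after M-W-y and at the node after M-W-w can never be reached regardless of what Firm B does, so varying those choices leaves every outcome unchanged.
Holding the reachable choices fixed and varying the unreachable ones freely already gives 2 × 2 × 3 = 12 equivalent strategies.
No other strategy reproduces this row, so those 12 are the full class: RWek, RWef, RWeh, RWbk, RWbf, RWbh, RNek, RNef, RNeh, RNbk, RNbf, RNbh.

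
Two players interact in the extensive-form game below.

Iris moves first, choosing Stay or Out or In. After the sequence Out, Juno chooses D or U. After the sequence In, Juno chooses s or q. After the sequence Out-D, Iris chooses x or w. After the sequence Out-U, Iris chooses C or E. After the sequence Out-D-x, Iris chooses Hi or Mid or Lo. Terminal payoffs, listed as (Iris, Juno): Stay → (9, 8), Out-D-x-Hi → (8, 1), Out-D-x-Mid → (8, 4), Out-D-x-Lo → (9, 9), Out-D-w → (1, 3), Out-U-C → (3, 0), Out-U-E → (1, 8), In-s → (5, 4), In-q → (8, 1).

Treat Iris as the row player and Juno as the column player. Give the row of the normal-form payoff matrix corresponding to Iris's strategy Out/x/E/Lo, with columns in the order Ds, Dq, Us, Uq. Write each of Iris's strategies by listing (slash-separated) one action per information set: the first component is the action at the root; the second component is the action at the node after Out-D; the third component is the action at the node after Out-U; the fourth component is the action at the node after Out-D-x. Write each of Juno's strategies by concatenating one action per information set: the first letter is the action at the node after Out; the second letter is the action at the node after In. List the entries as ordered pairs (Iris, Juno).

vs Ds: Iris plays Out → Juno plays D at [Out] → Iris plays x at [Out-D] → Iris plays Lo at [Out-D-x] → (9, 9)
vs Dq: Iris plays Out → Juno plays D at [Out] → Iris plays x at [Out-D] → Iris plays Lo at [Out-D-x] → (9, 9)
vs Us: Iris plays Out → Juno plays U at [Out] → Iris plays E at [Out-U] → (1, 8)
vs Uq: Iris plays Out → Juno plays U at [Out] → Iris plays E at [Out-U] → (1, 8)

(9,9) (9,9) (1,8) (1,8)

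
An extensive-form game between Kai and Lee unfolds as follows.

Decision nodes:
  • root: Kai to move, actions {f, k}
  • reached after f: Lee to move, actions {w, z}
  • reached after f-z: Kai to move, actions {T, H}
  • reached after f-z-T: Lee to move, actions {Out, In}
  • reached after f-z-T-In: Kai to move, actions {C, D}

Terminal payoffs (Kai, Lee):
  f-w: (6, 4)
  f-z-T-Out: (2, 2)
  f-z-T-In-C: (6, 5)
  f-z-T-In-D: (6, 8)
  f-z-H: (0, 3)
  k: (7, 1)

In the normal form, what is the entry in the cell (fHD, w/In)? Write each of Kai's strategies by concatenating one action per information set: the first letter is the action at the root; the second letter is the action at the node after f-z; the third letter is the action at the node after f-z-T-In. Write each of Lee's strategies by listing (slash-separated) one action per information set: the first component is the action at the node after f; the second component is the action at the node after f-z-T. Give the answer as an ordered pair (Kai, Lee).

(6, 4)

Trace the play path from the root:
  Kai plays f
  Lee plays w at [f]
→ terminal payoff (6, 4).
(Kai's choice at the node after f-z is never reached on this path, so it doesn't affect the outcome.)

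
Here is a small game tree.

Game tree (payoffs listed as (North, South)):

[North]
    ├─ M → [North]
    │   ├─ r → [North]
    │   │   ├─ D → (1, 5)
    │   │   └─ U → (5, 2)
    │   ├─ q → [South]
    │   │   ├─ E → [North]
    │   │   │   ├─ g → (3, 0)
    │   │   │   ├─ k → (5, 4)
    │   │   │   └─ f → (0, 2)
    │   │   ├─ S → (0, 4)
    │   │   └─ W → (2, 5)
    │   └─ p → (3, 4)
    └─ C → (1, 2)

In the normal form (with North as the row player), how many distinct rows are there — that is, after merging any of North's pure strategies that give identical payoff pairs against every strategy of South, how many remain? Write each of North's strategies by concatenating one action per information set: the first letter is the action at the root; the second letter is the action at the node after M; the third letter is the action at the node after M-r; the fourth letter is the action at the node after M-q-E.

7

North has 36 pure strategies: MrDg, MrDk, MrDf, MrUg, MrUk, MrUf, MqDg, MqDk, MqDf, MqUg, MqUk, MqUf, MpDg, MpDk, MpDf, MpUg, MpUk, MpUf, CrDg, CrDk, CrDf, CrUg, CrUk, CrUf, CqDg, CqDk, CqDf, CqUg, CqUk, CqUf, CpDg, CpDk, CpDf, CpUg, CpUk, CpUf. Columns: E, S, W.
{MrDg, MrDk, MrDf} → row (1,5) (1,5) (1,5)
{MrUg, MrUk, MrUf} → row (5,2) (5,2) (5,2)
{MqDg, MqUg} → row (3,0) (0,4) (2,5)
{MqDk, MqUk} → row (5,4) (0,4) (2,5)
{MqDf, MqUf} → row (0,2) (0,4) (2,5)
{MpDg, MpDk, MpDf, MpUg, MpUk, MpUf} → row (3,4) (3,4) (3,4)
{CrDg, CrDk, CrDf, CrUg, CrUk, CrUf, CqDg, CqDk, CqDf, CqUg, CqUk, CqUf, CpDg, CpDk, CpDf, CpUg, CpUk, CpUf} → row (1,2) (1,2) (1,2)
That's 7 distinct rows out of 36 strategies.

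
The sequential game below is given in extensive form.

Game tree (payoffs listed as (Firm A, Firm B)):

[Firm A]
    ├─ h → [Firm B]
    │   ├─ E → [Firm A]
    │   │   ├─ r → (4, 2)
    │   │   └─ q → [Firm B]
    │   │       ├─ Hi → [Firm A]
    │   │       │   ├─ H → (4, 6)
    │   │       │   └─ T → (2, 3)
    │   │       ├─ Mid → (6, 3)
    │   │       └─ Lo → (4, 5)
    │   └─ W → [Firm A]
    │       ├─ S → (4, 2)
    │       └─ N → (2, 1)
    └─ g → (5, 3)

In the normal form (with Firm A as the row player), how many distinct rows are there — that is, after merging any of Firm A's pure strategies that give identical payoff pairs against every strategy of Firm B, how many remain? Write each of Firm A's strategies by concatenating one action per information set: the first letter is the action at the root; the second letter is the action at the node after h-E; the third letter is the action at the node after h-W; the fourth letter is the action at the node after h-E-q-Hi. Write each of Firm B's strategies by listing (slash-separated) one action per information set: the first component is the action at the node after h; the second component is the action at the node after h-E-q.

Firm A has 16 pure strategies: hrSH, hrST, hrNH, hrNT, hqSH, hqST, hqNH, hqNT, grSH, grST, grNH, grNT, gqSH, gqST, gqNH, gqNT. Columns: E/Hi, E/Mid, E/Lo, W/Hi, W/Mid, W/Lo.
{hrSH, hrST} → row (4,2) (4,2) (4,2) (4,2) (4,2) (4,2)
{hrNH, hrNT} → row (4,2) (4,2) (4,2) (2,1) (2,1) (2,1)
{hqSH} → row (4,6) (6,3) (4,5) (4,2) (4,2) (4,2)
{hqST} → row (2,3) (6,3) (4,5) (4,2) (4,2) (4,2)
{hqNH} → row (4,6) (6,3) (4,5) (2,1) (2,1) (2,1)
{hqNT} → row (2,3) (6,3) (4,5) (2,1) (2,1) (2,1)
{grSH, grST, grNH, grNT, gqSH, gqST, gqNH, gqNT} → row (5,3) (5,3) (5,3) (5,3) (5,3) (5,3)
That's 7 distinct rows out of 16 strategies.

7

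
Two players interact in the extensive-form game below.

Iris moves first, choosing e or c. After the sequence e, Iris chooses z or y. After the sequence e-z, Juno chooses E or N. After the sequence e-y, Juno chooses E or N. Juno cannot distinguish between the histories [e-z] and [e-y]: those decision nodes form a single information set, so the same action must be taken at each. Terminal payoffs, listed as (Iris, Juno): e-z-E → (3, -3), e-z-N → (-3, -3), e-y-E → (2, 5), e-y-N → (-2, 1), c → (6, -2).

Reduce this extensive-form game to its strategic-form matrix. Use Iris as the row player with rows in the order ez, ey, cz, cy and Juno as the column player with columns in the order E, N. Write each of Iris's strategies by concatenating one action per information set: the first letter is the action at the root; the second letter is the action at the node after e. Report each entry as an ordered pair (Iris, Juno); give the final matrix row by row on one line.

            E        N
  ez   (3,-3)  (-3,-3)
  ey    (2,5)   (-2,1)
  cz   (6,-2)   (6,-2)
  cy   (6,-2)   (6,-2)

ez: (3,-3) (-3,-3) | ey: (2,5) (-2,1) | cz: (6,-2) (6,-2) | cy: (6,-2) (6,-2)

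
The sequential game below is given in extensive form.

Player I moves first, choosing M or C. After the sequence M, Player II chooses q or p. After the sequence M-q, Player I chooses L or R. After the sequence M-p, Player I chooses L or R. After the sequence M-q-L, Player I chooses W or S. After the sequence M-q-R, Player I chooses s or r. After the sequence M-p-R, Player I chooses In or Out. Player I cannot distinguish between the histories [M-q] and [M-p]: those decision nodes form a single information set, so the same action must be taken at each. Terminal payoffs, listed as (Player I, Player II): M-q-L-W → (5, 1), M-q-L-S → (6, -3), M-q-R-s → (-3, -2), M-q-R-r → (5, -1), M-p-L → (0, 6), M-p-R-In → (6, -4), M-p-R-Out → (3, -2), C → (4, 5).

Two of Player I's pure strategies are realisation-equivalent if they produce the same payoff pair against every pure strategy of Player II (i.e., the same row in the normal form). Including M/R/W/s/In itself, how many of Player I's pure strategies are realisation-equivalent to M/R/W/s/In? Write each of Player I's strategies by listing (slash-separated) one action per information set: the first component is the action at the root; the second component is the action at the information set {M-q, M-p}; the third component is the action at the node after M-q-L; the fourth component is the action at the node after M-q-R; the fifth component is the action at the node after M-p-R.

Row for M/R/W/s/In (columns q, p): (-3,-2) (6,-4).
Under M/R/W/s/In, Player I's choice at the node after M-q-L can never be reached regardless of what Player II does, so varying those choices leaves every outcome unchanged.
Holding the reachable choices fixed and varying the unreachable one freely already gives 2 equivalent strategies.
No other strategy reproduces this row, so those 2 are the full class: M/R/W/s/In, M/R/S/s/In.

2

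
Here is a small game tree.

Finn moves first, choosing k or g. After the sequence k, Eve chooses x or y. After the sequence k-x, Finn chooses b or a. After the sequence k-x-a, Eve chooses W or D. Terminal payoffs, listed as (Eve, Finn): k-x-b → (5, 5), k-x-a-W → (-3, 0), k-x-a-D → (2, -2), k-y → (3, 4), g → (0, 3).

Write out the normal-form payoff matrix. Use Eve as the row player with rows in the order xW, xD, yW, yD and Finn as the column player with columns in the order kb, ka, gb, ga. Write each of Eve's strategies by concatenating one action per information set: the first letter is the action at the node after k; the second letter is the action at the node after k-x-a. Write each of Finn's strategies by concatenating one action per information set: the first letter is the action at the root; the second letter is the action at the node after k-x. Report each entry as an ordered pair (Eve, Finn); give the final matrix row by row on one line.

           kb       ka       gb       ga
  xW    (5,5)   (-3,0)    (0,3)    (0,3)
  xD    (5,5)   (2,-2)    (0,3)    (0,3)
  yW    (3,4)    (3,4)    (0,3)    (0,3)
  yD    (3,4)    (3,4)    (0,3)    (0,3)

xW: (5,5) (-3,0) (0,3) (0,3) | xD: (5,5) (2,-2) (0,3) (0,3) | yW: (3,4) (3,4) (0,3) (0,3) | yD: (3,4) (3,4) (0,3) (0,3)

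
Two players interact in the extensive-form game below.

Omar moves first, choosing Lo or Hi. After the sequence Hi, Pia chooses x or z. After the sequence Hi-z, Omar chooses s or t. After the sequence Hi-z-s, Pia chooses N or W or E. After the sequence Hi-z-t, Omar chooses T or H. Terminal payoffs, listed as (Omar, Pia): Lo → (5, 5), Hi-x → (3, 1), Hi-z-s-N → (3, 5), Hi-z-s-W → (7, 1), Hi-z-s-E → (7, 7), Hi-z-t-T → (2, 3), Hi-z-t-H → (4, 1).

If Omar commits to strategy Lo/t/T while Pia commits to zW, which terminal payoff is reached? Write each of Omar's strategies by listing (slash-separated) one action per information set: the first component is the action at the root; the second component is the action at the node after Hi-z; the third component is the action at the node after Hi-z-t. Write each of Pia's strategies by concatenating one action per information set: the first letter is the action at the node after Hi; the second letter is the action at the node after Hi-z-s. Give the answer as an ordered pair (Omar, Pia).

(5, 5)

Trace the play path from the root:
  Omar plays Lo
→ terminal payoff (5, 5).
(Omar's choice at the node after Hi-z is never reached on this path, so it doesn't affect the outcome.)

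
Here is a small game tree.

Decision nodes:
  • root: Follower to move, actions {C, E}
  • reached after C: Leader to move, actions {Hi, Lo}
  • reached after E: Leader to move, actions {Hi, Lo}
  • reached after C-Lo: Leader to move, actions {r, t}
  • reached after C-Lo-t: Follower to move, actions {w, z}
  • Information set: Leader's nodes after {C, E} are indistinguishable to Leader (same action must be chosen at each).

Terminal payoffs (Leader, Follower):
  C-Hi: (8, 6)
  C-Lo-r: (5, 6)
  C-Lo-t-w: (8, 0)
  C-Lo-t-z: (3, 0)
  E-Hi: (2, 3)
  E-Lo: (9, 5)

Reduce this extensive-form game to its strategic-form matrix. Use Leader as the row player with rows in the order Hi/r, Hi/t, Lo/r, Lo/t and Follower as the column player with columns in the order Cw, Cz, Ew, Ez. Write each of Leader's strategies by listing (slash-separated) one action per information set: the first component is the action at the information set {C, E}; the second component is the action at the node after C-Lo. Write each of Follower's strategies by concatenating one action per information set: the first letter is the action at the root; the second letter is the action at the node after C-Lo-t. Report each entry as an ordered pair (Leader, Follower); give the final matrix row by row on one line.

Hi/r: (8,6) (8,6) (2,3) (2,3) | Hi/t: (8,6) (8,6) (2,3) (2,3) | Lo/r: (5,6) (5,6) (9,5) (9,5) | Lo/t: (8,0) (3,0) (9,5) (9,5)

           Cw       Cz       Ew       Ez
Hi/r    (8,6)    (8,6)    (2,3)    (2,3)
Hi/t    (8,6)    (8,6)    (2,3)    (2,3)
Lo/r    (5,6)    (5,6)    (9,5)    (9,5)
Lo/t    (8,0)    (3,0)    (9,5)    (9,5)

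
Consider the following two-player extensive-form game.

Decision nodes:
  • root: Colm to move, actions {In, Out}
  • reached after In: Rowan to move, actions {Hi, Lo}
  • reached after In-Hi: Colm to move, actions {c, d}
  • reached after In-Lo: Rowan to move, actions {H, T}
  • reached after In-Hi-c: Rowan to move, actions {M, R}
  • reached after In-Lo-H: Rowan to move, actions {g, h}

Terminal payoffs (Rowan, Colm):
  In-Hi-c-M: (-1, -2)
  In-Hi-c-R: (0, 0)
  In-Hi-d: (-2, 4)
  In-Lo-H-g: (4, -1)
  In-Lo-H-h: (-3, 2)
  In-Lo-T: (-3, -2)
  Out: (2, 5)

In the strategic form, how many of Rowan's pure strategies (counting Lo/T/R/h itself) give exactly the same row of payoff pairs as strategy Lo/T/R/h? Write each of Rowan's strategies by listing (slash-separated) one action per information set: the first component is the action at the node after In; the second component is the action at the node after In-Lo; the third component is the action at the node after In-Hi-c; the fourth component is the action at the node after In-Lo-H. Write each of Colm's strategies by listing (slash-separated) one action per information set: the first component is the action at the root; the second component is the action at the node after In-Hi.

4

Row for Lo/T/R/h (columns In/c, In/d, Out/c, Out/d): (-3,-2) (-3,-2) (2,5) (2,5).
Under Lo/T/R/h, Rowan's choice at the node after In-Hi-c and at the node after In-Lo-H can never be reached regardless of what Colm does, so varying those choices leaves every outcome unchanged.
Holding the reachable choices fixed and varying the unreachable ones freely already gives 2 × 2 = 4 equivalent strategies.
No other strategy reproduces this row, so those 4 are the full class: Lo/T/M/g, Lo/T/M/h, Lo/T/R/g, Lo/T/R/h.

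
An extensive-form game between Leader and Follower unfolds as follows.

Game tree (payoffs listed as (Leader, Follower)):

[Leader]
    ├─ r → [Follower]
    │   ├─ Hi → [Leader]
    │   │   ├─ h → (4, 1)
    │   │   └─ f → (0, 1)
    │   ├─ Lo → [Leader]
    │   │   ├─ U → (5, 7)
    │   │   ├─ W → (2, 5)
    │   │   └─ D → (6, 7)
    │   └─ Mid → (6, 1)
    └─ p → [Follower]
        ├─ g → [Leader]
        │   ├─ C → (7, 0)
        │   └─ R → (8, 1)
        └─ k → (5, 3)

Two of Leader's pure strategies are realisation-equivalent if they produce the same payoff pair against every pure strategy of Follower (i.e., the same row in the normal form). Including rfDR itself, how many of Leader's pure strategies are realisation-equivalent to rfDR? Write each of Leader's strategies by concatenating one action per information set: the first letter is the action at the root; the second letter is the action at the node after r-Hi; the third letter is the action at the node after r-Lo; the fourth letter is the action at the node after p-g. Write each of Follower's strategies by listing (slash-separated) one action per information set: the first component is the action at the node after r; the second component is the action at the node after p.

Row for rfDR (columns Hi/g, Hi/k, Lo/g, Lo/k, Mid/g, Mid/k): (0,1) (0,1) (6,7) (6,7) (6,1) (6,1).
Under rfDR, Leader's choice at the node after p-g can never be reached regardless of what Follower does, so varying those choices leaves every outcome unchanged.
Holding the reachable choices fixed and varying the unreachable one freely already gives 2 equivalent strategies.
No other strategy reproduces this row, so those 2 are the full class: rfDC, rfDR.

2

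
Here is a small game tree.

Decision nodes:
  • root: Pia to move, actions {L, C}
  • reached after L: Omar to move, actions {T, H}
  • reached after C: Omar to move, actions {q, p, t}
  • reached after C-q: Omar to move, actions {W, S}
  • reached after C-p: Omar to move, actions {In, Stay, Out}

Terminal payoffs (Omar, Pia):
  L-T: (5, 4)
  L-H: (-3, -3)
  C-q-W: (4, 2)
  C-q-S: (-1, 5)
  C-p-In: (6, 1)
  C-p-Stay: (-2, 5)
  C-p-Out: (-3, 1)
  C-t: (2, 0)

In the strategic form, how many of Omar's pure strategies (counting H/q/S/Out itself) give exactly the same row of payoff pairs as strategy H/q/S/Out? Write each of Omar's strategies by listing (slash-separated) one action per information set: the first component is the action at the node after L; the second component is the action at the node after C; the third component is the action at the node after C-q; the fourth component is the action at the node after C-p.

Row for H/q/S/Out (columns L, C): (-3,-3) (-1,5).
Under H/q/S/Out, Omar's choice at the node after C-p can never be reached regardless of what Pia does, so varying those choices leaves every outcome unchanged.
Holding the reachable choices fixed and varying the unreachable one freely already gives 3 equivalent strategies.
No other strategy reproduces this row, so those 3 are the full class: H/q/S/In, H/q/S/Stay, H/q/S/Out.

3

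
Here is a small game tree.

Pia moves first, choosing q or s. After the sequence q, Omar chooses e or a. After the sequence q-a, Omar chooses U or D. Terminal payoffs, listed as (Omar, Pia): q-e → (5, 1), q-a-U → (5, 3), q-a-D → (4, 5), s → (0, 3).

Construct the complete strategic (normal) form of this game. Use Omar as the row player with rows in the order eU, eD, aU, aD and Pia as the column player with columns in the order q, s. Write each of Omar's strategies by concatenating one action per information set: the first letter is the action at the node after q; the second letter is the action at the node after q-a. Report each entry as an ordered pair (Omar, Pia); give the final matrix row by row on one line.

eU: (5,1) (0,3) | eD: (5,1) (0,3) | aU: (5,3) (0,3) | aD: (4,5) (0,3)

            q        s
  eU    (5,1)    (0,3)
  eD    (5,1)    (0,3)
  aU    (5,3)    (0,3)
  aD    (4,5)    (0,3)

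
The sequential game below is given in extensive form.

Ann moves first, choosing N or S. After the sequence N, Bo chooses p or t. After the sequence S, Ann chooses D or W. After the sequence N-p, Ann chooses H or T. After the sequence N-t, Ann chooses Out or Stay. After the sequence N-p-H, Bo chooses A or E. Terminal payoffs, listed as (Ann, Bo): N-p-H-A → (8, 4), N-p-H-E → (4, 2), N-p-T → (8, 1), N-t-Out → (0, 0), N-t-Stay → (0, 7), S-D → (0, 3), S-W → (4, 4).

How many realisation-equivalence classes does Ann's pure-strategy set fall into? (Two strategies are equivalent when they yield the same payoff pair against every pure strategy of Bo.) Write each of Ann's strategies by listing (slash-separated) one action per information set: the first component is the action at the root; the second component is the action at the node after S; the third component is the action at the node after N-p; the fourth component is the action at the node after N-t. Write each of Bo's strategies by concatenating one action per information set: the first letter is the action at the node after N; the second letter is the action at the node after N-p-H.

Ann has 16 pure strategies: N/D/H/Out, N/D/H/Stay, N/D/T/Out, N/D/T/Stay, N/W/H/Out, N/W/H/Stay, N/W/T/Out, N/W/T/Stay, S/D/H/Out, S/D/H/Stay, S/D/T/Out, S/D/T/Stay, S/W/H/Out, S/W/H/Stay, S/W/T/Out, S/W/T/Stay. Columns: pA, pE, tA, tE.
{N/D/H/Out, N/W/H/Out} → row (8,4) (4,2) (0,0) (0,0)
{N/D/H/Stay, N/W/H/Stay} → row (8,4) (4,2) (0,7) (0,7)
{N/D/T/Out, N/W/T/Out} → row (8,1) (8,1) (0,0) (0,0)
{N/D/T/Stay, N/W/T/Stay} → row (8,1) (8,1) (0,7) (0,7)
{S/D/H/Out, S/D/H/Stay, S/D/T/Out, S/D/T/Stay} → row (0,3) (0,3) (0,3) (0,3)
{S/W/H/Out, S/W/H/Stay, S/W/T/Out, S/W/T/Stay} → row (4,4) (4,4) (4,4) (4,4)
That's 6 distinct rows out of 16 strategies.

6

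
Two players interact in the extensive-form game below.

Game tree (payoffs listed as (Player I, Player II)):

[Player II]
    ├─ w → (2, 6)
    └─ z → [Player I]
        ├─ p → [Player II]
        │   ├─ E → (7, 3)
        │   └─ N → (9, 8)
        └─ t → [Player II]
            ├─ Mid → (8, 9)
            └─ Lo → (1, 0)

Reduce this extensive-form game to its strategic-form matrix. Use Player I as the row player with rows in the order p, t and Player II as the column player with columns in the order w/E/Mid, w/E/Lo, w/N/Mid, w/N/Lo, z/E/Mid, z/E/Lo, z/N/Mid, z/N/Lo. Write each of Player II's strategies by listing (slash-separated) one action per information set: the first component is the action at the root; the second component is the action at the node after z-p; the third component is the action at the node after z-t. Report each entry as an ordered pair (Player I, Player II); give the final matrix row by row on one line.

Row p: w/E/Mid→(2,6), w/E/Lo→(2,6), w/N/Mid→(2,6), w/N/Lo→(2,6), z/E/Mid→(7,3), z/E/Lo→(7,3), z/N/Mid→(9,8), z/N/Lo→(9,8)
Row t: w/E/Mid→(2,6), w/E/Lo→(2,6), w/N/Mid→(2,6), w/N/Lo→(2,6), z/E/Mid→(8,9), z/E/Lo→(1,0), z/N/Mid→(8,9), z/N/Lo→(1,0)

p: (2,6) (2,6) (2,6) (2,6) (7,3) (7,3) (9,8) (9,8) | t: (2,6) (2,6) (2,6) (2,6) (8,9) (1,0) (8,9) (1,0)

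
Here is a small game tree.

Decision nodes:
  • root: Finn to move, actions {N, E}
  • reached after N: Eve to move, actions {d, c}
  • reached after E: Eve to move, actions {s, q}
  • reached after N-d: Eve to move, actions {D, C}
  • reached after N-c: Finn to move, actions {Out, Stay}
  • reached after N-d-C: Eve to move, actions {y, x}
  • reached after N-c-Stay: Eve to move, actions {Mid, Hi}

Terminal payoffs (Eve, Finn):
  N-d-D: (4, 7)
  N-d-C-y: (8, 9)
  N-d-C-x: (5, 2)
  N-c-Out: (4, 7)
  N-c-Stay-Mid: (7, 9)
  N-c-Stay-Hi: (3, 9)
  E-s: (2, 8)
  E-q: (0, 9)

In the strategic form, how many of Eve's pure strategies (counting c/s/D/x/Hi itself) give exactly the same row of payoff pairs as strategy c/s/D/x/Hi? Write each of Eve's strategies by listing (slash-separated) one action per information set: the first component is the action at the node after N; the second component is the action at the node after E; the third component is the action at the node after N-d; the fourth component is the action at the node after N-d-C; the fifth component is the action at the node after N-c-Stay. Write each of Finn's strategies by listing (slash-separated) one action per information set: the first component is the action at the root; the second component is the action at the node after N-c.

4

Row for c/s/D/x/Hi (columns N/Out, N/Stay, E/Out, E/Stay): (4,7) (3,9) (2,8) (2,8).
Under c/s/D/x/Hi, Eve's choice at the node after N-d and at the node after N-d-C can never be reached regardless of what Finn does, so varying those choices leaves every outcome unchanged.
Holding the reachable choices fixed and varying the unreachable ones freely already gives 2 × 2 = 4 equivalent strategies.
No other strategy reproduces this row, so those 4 are the full class: c/s/D/y/Hi, c/s/D/x/Hi, c/s/C/y/Hi, c/s/C/x/Hi.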